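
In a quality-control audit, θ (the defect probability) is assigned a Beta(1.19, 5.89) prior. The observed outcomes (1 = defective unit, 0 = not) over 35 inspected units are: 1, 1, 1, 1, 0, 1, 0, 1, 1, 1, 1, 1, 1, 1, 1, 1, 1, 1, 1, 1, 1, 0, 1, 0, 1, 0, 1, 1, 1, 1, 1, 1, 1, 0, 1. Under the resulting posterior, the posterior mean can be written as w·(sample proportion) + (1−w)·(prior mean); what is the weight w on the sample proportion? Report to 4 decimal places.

The Beta prior is conjugate to a Binomial/Bernoulli likelihood; the update adds successes to α and failures to β.
Posterior mean = (α₀+k)/(α₀+β₀+n) = [n/(α₀+β₀+n)]·(k/n) + [(α₀+β₀)/(α₀+β₀+n)]·α₀/(α₀+β₀), so only n and the prior enter the weight.
The weight on the data is w = n/(α₀+β₀+n) = 35/(1.19+5.89+35) = 35/42.08 = 0.8317.

0.8317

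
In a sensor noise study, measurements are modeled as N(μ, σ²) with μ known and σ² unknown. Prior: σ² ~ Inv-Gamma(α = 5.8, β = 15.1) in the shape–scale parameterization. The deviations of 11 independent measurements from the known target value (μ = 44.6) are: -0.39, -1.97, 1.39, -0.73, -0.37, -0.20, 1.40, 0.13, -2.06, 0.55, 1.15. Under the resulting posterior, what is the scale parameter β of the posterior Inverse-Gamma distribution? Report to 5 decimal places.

22.36020

With known mean μ and an Inverse-Gamma(α, β) prior on σ², the Normal likelihood is conjugate: posterior is Inv-Gamma(α + n/2, β + Σ(xᵢ−μ)²/2).
Σ(xᵢ−μ)² = (-0.39)² + (-1.97)² + (1.39)² + (-0.73)² + (-0.37)² + (-0.20)² + (1.40)² + (0.13)² + (-2.06)² + (0.55)² + (1.15)² = 14.5204.
Posterior: Inv-Gamma(5.8 + 11/2, 15.1 + 14.5204/2) = Inv-Gamma(11.30, 22.36020).
Posterior β = 22.36020.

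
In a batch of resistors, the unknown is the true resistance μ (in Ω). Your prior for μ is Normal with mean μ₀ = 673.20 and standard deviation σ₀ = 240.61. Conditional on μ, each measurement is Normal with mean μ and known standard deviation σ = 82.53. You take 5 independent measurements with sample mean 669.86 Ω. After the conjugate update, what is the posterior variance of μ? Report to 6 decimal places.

For Normal data with known variance σ², a Normal(μ₀, σ₀²) prior on μ is conjugate. Posterior precision = 1/σ₀² + n/σ²; posterior mean is the precision-weighted average of μ₀ and x̄.
σ₀² = 240.61² = 57893.1721, σ² = 82.53² = 6811.2009; σ² + n·σ₀² = 6811.2009 + 5·57893.1721 = 296277.0614.
Posterior precision = 1/σ₀² + n/σ² = 1/57893.1721 + 5/6811.2009 = (σ² + n·σ₀²)/(σ₀²σ²) = 296277.0614/(57893.1721·6811.2009); posterior variance σₙ² = σ₀²σ²/(σ² + n·σ₀²) = 57893.1721·6811.2009/296277.0614 = 1330.923238.

1330.923238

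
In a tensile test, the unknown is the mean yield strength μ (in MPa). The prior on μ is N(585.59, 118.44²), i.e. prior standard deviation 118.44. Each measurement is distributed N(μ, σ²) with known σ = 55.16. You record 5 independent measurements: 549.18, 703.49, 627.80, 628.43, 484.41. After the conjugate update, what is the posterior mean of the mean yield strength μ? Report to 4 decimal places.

598.1185

For Normal data with known variance σ², a Normal(μ₀, σ₀²) prior on μ is conjugate. Posterior precision = 1/σ₀² + n/σ²; posterior mean is the precision-weighted average of μ₀ and x̄.
Σxᵢ = 549.18 + 703.49 + 627.80 + 628.43 + 484.41 = 2993.31, so n·x̄ = 2993.31.
σ₀² = 118.44² = 14028.0336, σ² = 55.16² = 3042.6256; σ² + n·σ₀² = 3042.6256 + 5·14028.0336 = 73182.7936.
Posterior mean = (μ₀/σ₀² + n·x̄/σ²)/(1/σ₀² + n/σ²) = (σ²·μ₀ + σ₀²·n·x̄)/(σ² + n·σ₀²) = (3042.6256·585.59 + 14028.0336·2993.31)/73182.7936 = 43771984.38032/73182.7936 = 598.1185.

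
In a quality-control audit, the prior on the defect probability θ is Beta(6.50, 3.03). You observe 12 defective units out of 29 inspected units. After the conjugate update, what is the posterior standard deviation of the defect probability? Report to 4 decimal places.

The Beta prior is conjugate to a Binomial/Bernoulli likelihood; the update adds successes to α and failures to β.
Posterior: Beta(α+k, β+n−k) = Beta(6.50+12, 3.03+17) = Beta(18.50, 20.03).
Var = αβ/((α+β)²(α+β+1)) = 18.50·20.03/(38.53²·39.53) = 0.00631434; SD = √0.00631434 = 0.0795.

0.0795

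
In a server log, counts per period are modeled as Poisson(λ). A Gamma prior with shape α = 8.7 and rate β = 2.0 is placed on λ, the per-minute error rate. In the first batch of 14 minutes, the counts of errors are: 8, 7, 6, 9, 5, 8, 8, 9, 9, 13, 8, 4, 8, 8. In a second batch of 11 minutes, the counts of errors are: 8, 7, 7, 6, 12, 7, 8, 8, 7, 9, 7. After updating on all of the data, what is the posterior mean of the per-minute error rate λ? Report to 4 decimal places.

7.5815

With a Gamma(shape α, rate β) prior, the Poisson likelihood is conjugate: the posterior is Gamma(α + ΣXᵢ, β + n).
Batch 1: sum of counts S = 110 over n = 14 minutes.
After batch 1: Gamma(α+S, β+n) = Gamma(8.7+110, 2.0+14) = Gamma(118.7, 16.0).
Batch 2: sum of counts S = 86 over n = 11 minutes.
After batch 2: Gamma(α+S, β+n) = Gamma(118.7+86, 16.0+11) = Gamma(204.7, 27.0).
Posterior mean = α/β = 204.7/27.0 = 7.5815.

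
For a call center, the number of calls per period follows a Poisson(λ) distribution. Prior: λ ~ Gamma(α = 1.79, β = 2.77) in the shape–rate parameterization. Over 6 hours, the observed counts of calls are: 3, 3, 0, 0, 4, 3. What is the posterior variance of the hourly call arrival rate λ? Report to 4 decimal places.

0.1923

With a Gamma(shape α, rate β) prior, the Poisson likelihood is conjugate: the posterior is Gamma(α + ΣXᵢ, β + n).
Sum of counts S = 13 over n = 6 hours.
Posterior: Gamma(α+S, β+n) = Gamma(1.79+13, 2.77+6) = Gamma(14.79, 8.77).
Var = α/β² = 14.79/8.77² = 0.1923.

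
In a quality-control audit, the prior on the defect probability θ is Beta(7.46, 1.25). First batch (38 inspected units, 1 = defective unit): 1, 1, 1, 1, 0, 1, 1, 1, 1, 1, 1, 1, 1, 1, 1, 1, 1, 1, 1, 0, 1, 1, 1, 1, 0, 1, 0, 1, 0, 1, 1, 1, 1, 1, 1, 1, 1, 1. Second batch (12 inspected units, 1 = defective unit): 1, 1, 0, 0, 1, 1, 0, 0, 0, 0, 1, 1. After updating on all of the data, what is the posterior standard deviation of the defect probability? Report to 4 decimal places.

0.0526

The Beta prior is conjugate to a Binomial/Bernoulli likelihood; the update adds successes to α and failures to β.
After batch 1: Beta(7.46+33, 1.25+5) = Beta(40.46, 6.25).
After batch 2: Beta(40.46+6, 6.25+6) = Beta(46.46, 12.25).
Var = αβ/((α+β)²(α+β+1)) = 46.46·12.25/(58.71²·59.71) = 0.00276531; SD = √0.00276531 = 0.0526.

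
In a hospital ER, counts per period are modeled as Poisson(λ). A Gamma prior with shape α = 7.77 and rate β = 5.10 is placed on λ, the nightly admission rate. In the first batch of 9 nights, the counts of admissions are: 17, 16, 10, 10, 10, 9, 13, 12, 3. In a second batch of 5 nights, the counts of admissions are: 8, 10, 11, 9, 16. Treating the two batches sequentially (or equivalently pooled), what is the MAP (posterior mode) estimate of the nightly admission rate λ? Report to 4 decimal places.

With a Gamma(shape α, rate β) prior, the Poisson likelihood is conjugate: the posterior is Gamma(α + ΣXᵢ, β + n).
Batch 1: sum of counts S = 100 over n = 9 nights.
After batch 1: Gamma(α+S, β+n) = Gamma(7.77+100, 5.10+9) = Gamma(107.77, 14.10).
Batch 2: sum of counts S = 54 over n = 5 nights.
After batch 2: Gamma(α+S, β+n) = Gamma(107.77+54, 14.10+5) = Gamma(161.77, 19.10).
Mode of Gamma(α,β) for α≥1 is (α−1)/β = 160.77/19.10 = 8.4173.

8.4173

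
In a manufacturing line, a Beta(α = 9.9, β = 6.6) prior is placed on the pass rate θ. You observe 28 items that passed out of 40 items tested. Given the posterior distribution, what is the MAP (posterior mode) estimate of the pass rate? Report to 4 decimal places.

0.6771

The Beta prior is conjugate to a Binomial/Bernoulli likelihood; the update adds successes to α and failures to β.
Posterior: Beta(α+k, β+n−k) = Beta(9.9+28, 6.6+12) = Beta(37.9, 18.6).
Mode of Beta(a,b) for a,b>1 is (a−1)/(a+b−2) = 36.9/54.5 = 0.6771.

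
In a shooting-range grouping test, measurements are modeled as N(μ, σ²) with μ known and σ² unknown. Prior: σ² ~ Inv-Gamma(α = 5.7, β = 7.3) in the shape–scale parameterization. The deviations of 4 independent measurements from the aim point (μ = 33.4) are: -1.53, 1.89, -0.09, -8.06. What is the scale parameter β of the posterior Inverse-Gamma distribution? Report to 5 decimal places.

With known mean μ and an Inverse-Gamma(α, β) prior on σ², the Normal likelihood is conjugate: posterior is Inv-Gamma(α + n/2, β + Σ(xᵢ−μ)²/2).
Σ(xᵢ−μ)² = (-1.53)² + (1.89)² + (-0.09)² + (-8.06)² = 70.8847.
Posterior: Inv-Gamma(5.7 + 4/2, 7.3 + 70.8847/2) = Inv-Gamma(7.70, 42.74235).
Posterior β = 42.74235.

42.74235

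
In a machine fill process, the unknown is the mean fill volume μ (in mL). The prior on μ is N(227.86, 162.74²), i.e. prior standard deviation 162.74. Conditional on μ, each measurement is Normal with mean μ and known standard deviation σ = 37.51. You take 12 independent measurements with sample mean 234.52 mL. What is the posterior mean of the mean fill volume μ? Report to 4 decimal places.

For Normal data with known variance σ², a Normal(μ₀, σ₀²) prior on μ is conjugate. Posterior precision = 1/σ₀² + n/σ²; posterior mean is the precision-weighted average of μ₀ and x̄.
n·x̄ = 12·234.52 = 2814.24.
σ₀² = 162.74² = 26484.3076, σ² = 37.51² = 1407.0001; σ² + n·σ₀² = 1407.0001 + 12·26484.3076 = 319218.6913.
Posterior mean = (μ₀/σ₀² + n·x̄/σ²)/(1/σ₀² + n/σ²) = (σ²·μ₀ + σ₀²·n·x̄)/(σ² + n·σ₀²) = (1407.0001·227.86 + 26484.3076·2814.24)/319218.6913 = 74853796.86301/319218.6913 = 234.4906.

234.4906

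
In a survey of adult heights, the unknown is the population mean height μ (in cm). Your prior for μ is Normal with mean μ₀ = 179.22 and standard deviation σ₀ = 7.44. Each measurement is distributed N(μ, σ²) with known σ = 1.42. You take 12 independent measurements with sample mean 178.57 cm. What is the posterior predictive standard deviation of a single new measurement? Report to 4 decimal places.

1.4778

For Normal data with known variance σ², a Normal(μ₀, σ₀²) prior on μ is conjugate. Posterior precision = 1/σ₀² + n/σ²; posterior mean is the precision-weighted average of μ₀ and x̄.
σ₀² = 7.44² = 55.3536, σ² = 1.42² = 2.0164; σ² + n·σ₀² = 2.0164 + 12·55.3536 = 666.2596.
Posterior precision = 1/σ₀² + n/σ² = 1/55.3536 + 12/2.0164 = (σ² + n·σ₀²)/(σ₀²σ²) = 666.2596/(55.3536·2.0164); posterior variance σₙ² = σ₀²σ²/(σ² + n·σ₀²) = 55.3536·2.0164/666.2596 = 0.167525.
Predictive variance for one new observation = σₙ² + σ² = 55.3536·2.0164/666.2596 + 2.0164 = σ²·(σ₀² + 666.2596)/666.2596 = 2.0164·721.6132/666.2596 = 2.183925; SD = √(2.0164·721.6132/666.2596) = 1.4778.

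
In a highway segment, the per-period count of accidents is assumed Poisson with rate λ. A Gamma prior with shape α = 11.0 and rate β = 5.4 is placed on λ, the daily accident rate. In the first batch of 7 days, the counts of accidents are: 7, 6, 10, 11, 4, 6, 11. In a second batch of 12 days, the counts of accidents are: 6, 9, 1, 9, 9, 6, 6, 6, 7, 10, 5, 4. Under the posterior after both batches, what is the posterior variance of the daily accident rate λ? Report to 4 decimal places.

With a Gamma(shape α, rate β) prior, the Poisson likelihood is conjugate: the posterior is Gamma(α + ΣXᵢ, β + n).
Batch 1: sum of counts S = 55 over n = 7 days.
After batch 1: Gamma(α+S, β+n) = Gamma(11.0+55, 5.4+7) = Gamma(66.0, 12.4).
Batch 2: sum of counts S = 78 over n = 12 days.
After batch 2: Gamma(α+S, β+n) = Gamma(66.0+78, 12.4+12) = Gamma(144.0, 24.4).
Var = α/β² = 144.0/24.4² = 0.2419.

0.2419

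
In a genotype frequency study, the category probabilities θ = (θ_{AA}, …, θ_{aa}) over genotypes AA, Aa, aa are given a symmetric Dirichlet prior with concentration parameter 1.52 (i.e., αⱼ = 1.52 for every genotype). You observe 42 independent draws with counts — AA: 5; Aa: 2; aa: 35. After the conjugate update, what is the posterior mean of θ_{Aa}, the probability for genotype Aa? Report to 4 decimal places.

0.0756

The Dirichlet prior is conjugate to the Multinomial likelihood: each posterior αⱼ = prior αⱼ + observed count nⱼ.
Posterior concentration: (6.52, 3.52, 36.52), total = 46.56.
E[θ_{Aa}|data] = α_{Aa}/Σα = 3.52/46.56 = 0.0756.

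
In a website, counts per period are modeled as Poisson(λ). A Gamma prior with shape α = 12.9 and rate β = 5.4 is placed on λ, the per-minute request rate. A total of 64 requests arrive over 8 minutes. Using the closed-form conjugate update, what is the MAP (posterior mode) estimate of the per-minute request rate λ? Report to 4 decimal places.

5.6642

With a Gamma(shape α, rate β) prior, the Poisson likelihood is conjugate: the posterior is Gamma(α + ΣXᵢ, β + n).
Posterior: Gamma(α+S, β+n) = Gamma(12.9+64, 5.4+8) = Gamma(76.9, 13.4).
Mode of Gamma(α,β) for α≥1 is (α−1)/β = 75.9/13.4 = 5.6642.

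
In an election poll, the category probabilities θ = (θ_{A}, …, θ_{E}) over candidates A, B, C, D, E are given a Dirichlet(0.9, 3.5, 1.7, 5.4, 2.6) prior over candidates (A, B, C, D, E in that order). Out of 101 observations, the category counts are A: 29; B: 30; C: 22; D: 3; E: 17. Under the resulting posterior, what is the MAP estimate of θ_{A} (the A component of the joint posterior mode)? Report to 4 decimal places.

0.2625

The Dirichlet prior is conjugate to the Multinomial likelihood: each posterior αⱼ = prior αⱼ + observed count nⱼ.
Posterior concentration: (29.9, 33.5, 23.7, 8.4, 19.6), total = 115.1.
Joint mode component: (α_{A}−1)/(Σα−K) = 28.9/110.1 = 0.2625.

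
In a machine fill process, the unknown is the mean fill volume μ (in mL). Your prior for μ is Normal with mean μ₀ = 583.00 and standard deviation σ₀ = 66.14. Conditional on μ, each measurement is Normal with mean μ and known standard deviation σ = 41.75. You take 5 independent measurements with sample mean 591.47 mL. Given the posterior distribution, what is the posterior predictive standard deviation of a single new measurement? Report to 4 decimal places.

For Normal data with known variance σ², a Normal(μ₀, σ₀²) prior on μ is conjugate. Posterior precision = 1/σ₀² + n/σ²; posterior mean is the precision-weighted average of μ₀ and x̄.
σ₀² = 66.14² = 4374.4996, σ² = 41.75² = 1743.0625; σ² + n·σ₀² = 1743.0625 + 5·4374.4996 = 23615.5605.
Posterior precision = 1/σ₀² + n/σ² = 1/4374.4996 + 5/1743.0625 = (σ² + n·σ₀²)/(σ₀²σ²) = 23615.5605/(4374.4996·1743.0625); posterior variance σₙ² = σ₀²σ²/(σ² + n·σ₀²) = 4374.4996·1743.0625/23615.5605 = 322.881441.
Predictive variance for one new observation = σₙ² + σ² = 4374.4996·1743.0625/23615.5605 + 1743.0625 = σ²·(σ₀² + 23615.5605)/23615.5605 = 1743.0625·27990.0601/23615.5605 = 2065.943941; SD = √(1743.0625·27990.0601/23615.5605) = 45.4527.

45.4527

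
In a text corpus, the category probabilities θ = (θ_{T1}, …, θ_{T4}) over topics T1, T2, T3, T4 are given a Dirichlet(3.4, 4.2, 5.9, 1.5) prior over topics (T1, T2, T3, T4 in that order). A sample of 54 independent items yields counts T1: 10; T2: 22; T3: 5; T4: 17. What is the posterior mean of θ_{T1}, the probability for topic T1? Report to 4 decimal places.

The Dirichlet prior is conjugate to the Multinomial likelihood: each posterior αⱼ = prior αⱼ + observed count nⱼ.
Posterior concentration: (13.4, 26.2, 10.9, 18.5), total = 69.0.
E[θ_{T1}|data] = α_{T1}/Σα = 13.4/69.0 = 0.1942.

0.1942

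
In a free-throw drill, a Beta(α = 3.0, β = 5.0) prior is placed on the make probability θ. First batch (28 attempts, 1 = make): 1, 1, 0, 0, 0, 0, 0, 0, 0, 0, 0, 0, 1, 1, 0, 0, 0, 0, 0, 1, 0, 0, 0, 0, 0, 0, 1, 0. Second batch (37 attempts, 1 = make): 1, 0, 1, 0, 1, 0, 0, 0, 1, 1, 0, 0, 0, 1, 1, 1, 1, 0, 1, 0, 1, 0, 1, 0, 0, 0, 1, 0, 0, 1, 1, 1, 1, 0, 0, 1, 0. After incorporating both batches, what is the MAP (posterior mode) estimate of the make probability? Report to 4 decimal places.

The Beta prior is conjugate to a Binomial/Bernoulli likelihood; the update adds successes to α and failures to β.
After batch 1: Beta(3.0+6, 5.0+22) = Beta(9.0, 27.0).
After batch 2: Beta(9.0+18, 27.0+19) = Beta(27.0, 46.0).
Mode of Beta(a,b) for a,b>1 is (a−1)/(a+b−2) = 26.0/71.0 = 0.3662.

0.3662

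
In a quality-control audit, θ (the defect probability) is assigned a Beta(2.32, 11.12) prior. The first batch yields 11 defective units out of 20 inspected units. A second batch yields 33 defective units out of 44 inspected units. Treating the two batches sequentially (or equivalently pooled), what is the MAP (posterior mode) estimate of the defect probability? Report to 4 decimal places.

0.6007

The Beta prior is conjugate to a Binomial/Bernoulli likelihood; the update adds successes to α and failures to β.
After batch 1: Beta(2.32+11, 11.12+9) = Beta(13.32, 20.12).
After batch 2: Beta(13.32+33, 20.12+11) = Beta(46.32, 31.12).
Mode of Beta(a,b) for a,b>1 is (a−1)/(a+b−2) = 45.32/75.44 = 0.6007.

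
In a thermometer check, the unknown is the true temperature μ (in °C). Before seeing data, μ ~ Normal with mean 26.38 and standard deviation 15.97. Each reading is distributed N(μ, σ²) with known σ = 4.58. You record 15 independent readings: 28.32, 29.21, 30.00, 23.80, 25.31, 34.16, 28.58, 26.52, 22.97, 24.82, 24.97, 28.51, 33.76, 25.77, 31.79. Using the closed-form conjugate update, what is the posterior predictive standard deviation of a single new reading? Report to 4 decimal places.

For Normal data with known variance σ², a Normal(μ₀, σ₀²) prior on μ is conjugate. Posterior precision = 1/σ₀² + n/σ²; posterior mean is the precision-weighted average of μ₀ and x̄.
σ₀² = 15.97² = 255.0409, σ² = 4.58² = 20.9764; σ² + n·σ₀² = 20.9764 + 15·255.0409 = 3846.5899.
Posterior precision = 1/σ₀² + n/σ² = 1/255.0409 + 15/20.9764 = (σ² + n·σ₀²)/(σ₀²σ²) = 3846.5899/(255.0409·20.9764); posterior variance σₙ² = σ₀²σ²/(σ² + n·σ₀²) = 255.0409·20.9764/3846.5899 = 1.390801.
Predictive variance for one new observation = σₙ² + σ² = 255.0409·20.9764/3846.5899 + 20.9764 = σ²·(σ₀² + 3846.5899)/3846.5899 = 20.9764·4101.6308/3846.5899 = 22.367201; SD = √(20.9764·4101.6308/3846.5899) = 4.7294.

4.7294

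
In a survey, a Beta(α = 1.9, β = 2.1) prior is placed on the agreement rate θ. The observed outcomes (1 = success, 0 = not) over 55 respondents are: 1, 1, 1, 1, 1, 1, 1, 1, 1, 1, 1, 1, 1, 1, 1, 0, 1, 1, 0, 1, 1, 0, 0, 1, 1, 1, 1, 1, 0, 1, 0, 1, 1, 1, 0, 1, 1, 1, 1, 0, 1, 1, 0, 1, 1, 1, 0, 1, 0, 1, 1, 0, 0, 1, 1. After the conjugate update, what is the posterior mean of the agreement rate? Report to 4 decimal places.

0.7441

The Beta prior is conjugate to a Binomial/Bernoulli likelihood; the update adds successes to α and failures to β.
Posterior: Beta(α+k, β+n−k) = Beta(1.9+42, 2.1+13) = Beta(43.9, 15.1).
Posterior mean = α/(α+β) = 43.9/59.0 = 0.7441.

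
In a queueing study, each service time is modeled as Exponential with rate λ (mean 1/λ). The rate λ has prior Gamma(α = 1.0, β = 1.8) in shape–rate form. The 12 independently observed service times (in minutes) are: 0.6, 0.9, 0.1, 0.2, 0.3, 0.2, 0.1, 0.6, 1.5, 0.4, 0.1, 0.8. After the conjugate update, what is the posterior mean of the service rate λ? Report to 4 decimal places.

1.7105

With a Gamma(shape α, rate β) prior on the exponential rate λ, the posterior after n observations with total T = Σxᵢ is Gamma(α+n, β+T).
Sum of observations T = 5.8 minutes; n = 12.
Posterior: Gamma(1.0+12, 1.8+5.8) = Gamma(13.0, 7.6).
Posterior mean of λ = α/β = 13.0/7.6 = 1.7105.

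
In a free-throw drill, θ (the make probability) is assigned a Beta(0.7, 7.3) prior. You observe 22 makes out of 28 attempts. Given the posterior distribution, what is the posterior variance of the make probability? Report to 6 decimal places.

0.006296

The Beta prior is conjugate to a Binomial/Bernoulli likelihood; the update adds successes to α and failures to β.
Posterior: Beta(α+k, β+n−k) = Beta(0.7+22, 7.3+6) = Beta(22.7, 13.3).
Var = αβ/((α+β)²(α+β+1)) = 22.7·13.3/(36.0²·37.0) = 0.006296.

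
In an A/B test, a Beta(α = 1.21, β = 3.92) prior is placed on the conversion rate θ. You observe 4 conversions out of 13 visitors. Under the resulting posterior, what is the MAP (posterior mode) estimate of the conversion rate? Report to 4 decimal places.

0.2610

The Beta prior is conjugate to a Binomial/Bernoulli likelihood; the update adds successes to α and failures to β.
Posterior: Beta(α+k, β+n−k) = Beta(1.21+4, 3.92+9) = Beta(5.21, 12.92).
Mode of Beta(a,b) for a,b>1 is (a−1)/(a+b−2) = 4.21/16.13 = 0.2610.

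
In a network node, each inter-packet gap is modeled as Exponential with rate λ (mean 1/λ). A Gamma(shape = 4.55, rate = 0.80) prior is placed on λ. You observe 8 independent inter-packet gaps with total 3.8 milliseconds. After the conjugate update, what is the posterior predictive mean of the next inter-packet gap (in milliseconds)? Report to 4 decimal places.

0.3983

With a Gamma(shape α, rate β) prior on the exponential rate λ, the posterior after n observations with total T = Σxᵢ is Gamma(α+n, β+T).
Posterior: Gamma(4.55+8, 0.80+3.8) = Gamma(12.55, 4.60).
The predictive distribution for the next observation is Lomax; its mean is β/(α−1) = 4.60/11.55 = 0.3983.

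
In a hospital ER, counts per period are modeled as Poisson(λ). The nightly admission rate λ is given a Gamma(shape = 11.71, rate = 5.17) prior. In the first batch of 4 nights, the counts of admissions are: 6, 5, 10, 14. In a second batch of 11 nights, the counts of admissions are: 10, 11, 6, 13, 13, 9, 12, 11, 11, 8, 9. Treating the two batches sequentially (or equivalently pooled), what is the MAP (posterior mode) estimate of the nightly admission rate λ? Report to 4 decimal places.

With a Gamma(shape α, rate β) prior, the Poisson likelihood is conjugate: the posterior is Gamma(α + ΣXᵢ, β + n).
Batch 1: sum of counts S = 35 over n = 4 nights.
After batch 1: Gamma(α+S, β+n) = Gamma(11.71+35, 5.17+4) = Gamma(46.71, 9.17).
Batch 2: sum of counts S = 113 over n = 11 nights.
After batch 2: Gamma(α+S, β+n) = Gamma(46.71+113, 9.17+11) = Gamma(159.71, 20.17).
Mode of Gamma(α,β) for α≥1 is (α−1)/β = 158.71/20.17 = 7.8686.

7.8686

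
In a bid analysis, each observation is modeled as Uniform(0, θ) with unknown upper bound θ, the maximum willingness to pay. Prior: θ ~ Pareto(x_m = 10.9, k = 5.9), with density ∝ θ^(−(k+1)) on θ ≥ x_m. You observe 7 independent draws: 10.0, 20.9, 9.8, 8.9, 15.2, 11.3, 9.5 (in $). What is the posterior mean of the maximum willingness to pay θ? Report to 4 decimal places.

A Pareto(scale x_m, shape k) prior on the upper bound θ of Uniform(0, θ) is conjugate: posterior is Pareto(max(x_m, max xᵢ), k + n).
Sample maximum = 20.9; prior scale x_m = 10.9 → posterior scale = max = 20.9.
Posterior shape = 5.9 + 7 = 12.9.
E[θ|data] = k·x_m/(k−1) = 12.9·20.9/11.9 = 22.6563.

22.6563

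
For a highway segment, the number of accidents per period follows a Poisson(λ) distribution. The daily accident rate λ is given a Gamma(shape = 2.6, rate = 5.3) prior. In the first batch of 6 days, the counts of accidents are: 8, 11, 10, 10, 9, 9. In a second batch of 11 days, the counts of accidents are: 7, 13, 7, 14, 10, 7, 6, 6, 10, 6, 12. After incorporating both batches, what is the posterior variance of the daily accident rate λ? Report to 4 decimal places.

With a Gamma(shape α, rate β) prior, the Poisson likelihood is conjugate: the posterior is Gamma(α + ΣXᵢ, β + n).
Batch 1: sum of counts S = 57 over n = 6 days.
After batch 1: Gamma(α+S, β+n) = Gamma(2.6+57, 5.3+6) = Gamma(59.6, 11.3).
Batch 2: sum of counts S = 98 over n = 11 days.
After batch 2: Gamma(α+S, β+n) = Gamma(59.6+98, 11.3+11) = Gamma(157.6, 22.3).
Var = α/β² = 157.6/22.3² = 0.3169.

0.3169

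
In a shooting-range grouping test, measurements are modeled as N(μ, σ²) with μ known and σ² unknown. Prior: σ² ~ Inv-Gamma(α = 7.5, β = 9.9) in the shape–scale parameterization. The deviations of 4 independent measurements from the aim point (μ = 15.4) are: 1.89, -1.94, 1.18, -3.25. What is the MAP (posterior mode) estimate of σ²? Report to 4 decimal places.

With known mean μ and an Inverse-Gamma(α, β) prior on σ², the Normal likelihood is conjugate: posterior is Inv-Gamma(α + n/2, β + Σ(xᵢ−μ)²/2).
Σ(xᵢ−μ)² = (1.89)² + (-1.94)² + (1.18)² + (-3.25)² = 19.2906.
Posterior: Inv-Gamma(7.5 + 4/2, 9.9 + 19.2906/2) = Inv-Gamma(9.50, 19.54530).
Mode = β/(α+1) = 19.54530/10.50 = 1.8615.

1.8615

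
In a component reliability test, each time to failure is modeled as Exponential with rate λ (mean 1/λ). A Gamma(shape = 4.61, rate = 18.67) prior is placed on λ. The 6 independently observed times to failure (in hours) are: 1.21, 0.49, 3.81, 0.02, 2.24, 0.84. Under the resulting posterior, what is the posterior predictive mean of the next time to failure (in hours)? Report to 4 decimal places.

With a Gamma(shape α, rate β) prior on the exponential rate λ, the posterior after n observations with total T = Σxᵢ is Gamma(α+n, β+T).
Sum of observations T = 8.61 hours; n = 6.
Posterior: Gamma(4.61+6, 18.67+8.61) = Gamma(10.61, 27.28).
The predictive distribution for the next observation is Lomax; its mean is β/(α−1) = 27.28/9.61 = 2.8387.

2.8387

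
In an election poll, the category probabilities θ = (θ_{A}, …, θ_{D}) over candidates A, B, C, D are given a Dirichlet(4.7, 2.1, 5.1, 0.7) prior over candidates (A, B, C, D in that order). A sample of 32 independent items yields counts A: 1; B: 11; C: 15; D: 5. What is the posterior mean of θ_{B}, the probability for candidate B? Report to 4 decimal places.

The Dirichlet prior is conjugate to the Multinomial likelihood: each posterior αⱼ = prior αⱼ + observed count nⱼ.
Posterior concentration: (5.7, 13.1, 20.1, 5.7), total = 44.6.
E[θ_{B}|data] = α_{B}/Σα = 13.1/44.6 = 0.2937.

0.2937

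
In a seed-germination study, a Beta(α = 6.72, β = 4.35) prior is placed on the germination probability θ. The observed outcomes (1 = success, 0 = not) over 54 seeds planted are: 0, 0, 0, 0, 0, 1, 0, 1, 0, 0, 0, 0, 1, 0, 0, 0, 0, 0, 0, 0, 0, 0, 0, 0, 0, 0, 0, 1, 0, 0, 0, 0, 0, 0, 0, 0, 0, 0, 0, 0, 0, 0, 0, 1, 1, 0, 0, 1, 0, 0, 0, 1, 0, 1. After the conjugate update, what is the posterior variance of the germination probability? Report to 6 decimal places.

0.002773

The Beta prior is conjugate to a Binomial/Bernoulli likelihood; the update adds successes to α and failures to β.
Posterior: Beta(α+k, β+n−k) = Beta(6.72+9, 4.35+45) = Beta(15.72, 49.35).
Var = αβ/((α+β)²(α+β+1)) = 15.72·49.35/(65.07²·66.07) = 0.002773.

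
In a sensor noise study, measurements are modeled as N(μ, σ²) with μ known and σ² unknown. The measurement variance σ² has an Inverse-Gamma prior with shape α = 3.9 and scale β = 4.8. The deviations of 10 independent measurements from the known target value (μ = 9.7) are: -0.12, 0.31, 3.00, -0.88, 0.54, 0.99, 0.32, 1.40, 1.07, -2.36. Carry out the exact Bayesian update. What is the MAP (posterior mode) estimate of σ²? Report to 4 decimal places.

1.4916

With known mean μ and an Inverse-Gamma(α, β) prior on σ², the Normal likelihood is conjugate: posterior is Inv-Gamma(α + n/2, β + Σ(xᵢ−μ)²/2).
Σ(xᵢ−μ)² = (-0.12)² + (0.31)² + (3.00)² + (-0.88)² + (0.54)² + (0.99)² + (0.32)² + (1.40)² + (1.07)² + (-2.36)² = 19.9335.
Posterior: Inv-Gamma(3.9 + 10/2, 4.8 + 19.9335/2) = Inv-Gamma(8.90, 14.76675).
Mode = β/(α+1) = 14.76675/9.90 = 1.4916.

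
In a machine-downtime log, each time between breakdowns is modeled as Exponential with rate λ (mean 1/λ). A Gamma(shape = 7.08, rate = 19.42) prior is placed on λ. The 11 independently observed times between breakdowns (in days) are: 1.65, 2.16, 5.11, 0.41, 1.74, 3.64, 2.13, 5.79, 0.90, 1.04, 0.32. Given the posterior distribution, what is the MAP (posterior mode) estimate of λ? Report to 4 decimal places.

0.3855

With a Gamma(shape α, rate β) prior on the exponential rate λ, the posterior after n observations with total T = Σxᵢ is Gamma(α+n, β+T).
Sum of observations T = 24.89 days; n = 11.
Posterior: Gamma(7.08+11, 19.42+24.89) = Gamma(18.08, 44.31).
Mode = (α−1)/β = 0.3855.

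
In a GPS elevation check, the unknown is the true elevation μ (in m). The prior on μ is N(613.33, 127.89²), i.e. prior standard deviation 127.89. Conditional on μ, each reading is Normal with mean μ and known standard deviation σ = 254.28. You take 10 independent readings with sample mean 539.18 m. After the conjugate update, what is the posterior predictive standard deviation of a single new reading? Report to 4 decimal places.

For Normal data with known variance σ², a Normal(μ₀, σ₀²) prior on μ is conjugate. Posterior precision = 1/σ₀² + n/σ²; posterior mean is the precision-weighted average of μ₀ and x̄.
σ₀² = 127.89² = 16355.8521, σ² = 254.28² = 64658.3184; σ² + n·σ₀² = 64658.3184 + 10·16355.8521 = 228216.8394.
Posterior precision = 1/σ₀² + n/σ² = 1/16355.8521 + 10/64658.3184 = (σ² + n·σ₀²)/(σ₀²σ²) = 228216.8394/(16355.8521·64658.3184); posterior variance σₙ² = σ₀²σ²/(σ² + n·σ₀²) = 16355.8521·64658.3184/228216.8394 = 4633.934532.
Predictive variance for one new observation = σₙ² + σ² = 16355.8521·64658.3184/228216.8394 + 64658.3184 = σ²·(σ₀² + 228216.8394)/228216.8394 = 64658.3184·244572.6915/228216.8394 = 69292.252932; SD = √(64658.3184·244572.6915/228216.8394) = 263.2342.

263.2342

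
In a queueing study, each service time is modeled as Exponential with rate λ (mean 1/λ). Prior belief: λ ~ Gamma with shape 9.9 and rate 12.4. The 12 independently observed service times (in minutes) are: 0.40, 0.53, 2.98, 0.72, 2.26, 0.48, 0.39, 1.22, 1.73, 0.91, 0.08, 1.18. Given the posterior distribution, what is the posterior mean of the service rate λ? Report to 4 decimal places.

With a Gamma(shape α, rate β) prior on the exponential rate λ, the posterior after n observations with total T = Σxᵢ is Gamma(α+n, β+T).
Sum of observations T = 12.88 minutes; n = 12.
Posterior: Gamma(9.9+12, 12.4+12.88) = Gamma(21.9, 25.28).
Posterior mean of λ = α/β = 21.9/25.28 = 0.8663.

0.8663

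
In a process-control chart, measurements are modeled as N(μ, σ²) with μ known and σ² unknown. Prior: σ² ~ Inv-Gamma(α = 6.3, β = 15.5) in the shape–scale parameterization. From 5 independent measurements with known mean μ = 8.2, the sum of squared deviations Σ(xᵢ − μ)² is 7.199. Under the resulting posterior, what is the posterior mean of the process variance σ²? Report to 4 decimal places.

2.4487

With known mean μ and an Inverse-Gamma(α, β) prior on σ², the Normal likelihood is conjugate: posterior is Inv-Gamma(α + n/2, β + Σ(xᵢ−μ)²/2).
Posterior: Inv-Gamma(6.3 + 5/2, 15.5 + 7.199/2) = Inv-Gamma(8.80, 19.0995).
E[σ²|data] = β/(α−1) = 19.0995/7.80 = 2.4487.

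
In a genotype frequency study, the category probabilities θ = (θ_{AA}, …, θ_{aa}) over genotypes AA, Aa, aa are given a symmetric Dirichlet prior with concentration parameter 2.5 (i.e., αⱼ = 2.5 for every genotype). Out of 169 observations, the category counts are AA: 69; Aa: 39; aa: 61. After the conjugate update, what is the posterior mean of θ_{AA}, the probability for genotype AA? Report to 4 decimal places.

0.4051

The Dirichlet prior is conjugate to the Multinomial likelihood: each posterior αⱼ = prior αⱼ + observed count nⱼ.
Posterior concentration: (71.5, 41.5, 63.5), total = 176.5.
E[θ_{AA}|data] = α_{AA}/Σα = 71.5/176.5 = 0.4051.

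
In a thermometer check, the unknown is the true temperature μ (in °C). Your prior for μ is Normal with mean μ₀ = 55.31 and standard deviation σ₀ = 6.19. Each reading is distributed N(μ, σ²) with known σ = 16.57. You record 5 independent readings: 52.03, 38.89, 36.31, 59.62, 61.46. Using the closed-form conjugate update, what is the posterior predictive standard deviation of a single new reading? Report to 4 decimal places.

For Normal data with known variance σ², a Normal(μ₀, σ₀²) prior on μ is conjugate. Posterior precision = 1/σ₀² + n/σ²; posterior mean is the precision-weighted average of μ₀ and x̄.
σ₀² = 6.19² = 38.3161, σ² = 16.57² = 274.5649; σ² + n·σ₀² = 274.5649 + 5·38.3161 = 466.1454.
Posterior precision = 1/σ₀² + n/σ² = 1/38.3161 + 5/274.5649 = (σ² + n·σ₀²)/(σ₀²σ²) = 466.1454/(38.3161·274.5649); posterior variance σₙ² = σ₀²σ²/(σ² + n·σ₀²) = 38.3161·274.5649/466.1454 = 22.568615.
Predictive variance for one new observation = σₙ² + σ² = 38.3161·274.5649/466.1454 + 274.5649 = σ²·(σ₀² + 466.1454)/466.1454 = 274.5649·504.4615/466.1454 = 297.133515; SD = √(274.5649·504.4615/466.1454) = 17.2376.

17.2376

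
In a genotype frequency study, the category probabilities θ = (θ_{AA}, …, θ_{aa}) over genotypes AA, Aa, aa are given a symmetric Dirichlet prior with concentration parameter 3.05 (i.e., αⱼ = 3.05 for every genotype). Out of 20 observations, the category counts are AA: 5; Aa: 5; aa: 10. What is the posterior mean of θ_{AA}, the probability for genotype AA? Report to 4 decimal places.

0.2762

The Dirichlet prior is conjugate to the Multinomial likelihood: each posterior αⱼ = prior αⱼ + observed count nⱼ.
Posterior concentration: (8.05, 8.05, 13.05), total = 29.15.
E[θ_{AA}|data] = α_{AA}/Σα = 8.05/29.15 = 0.2762.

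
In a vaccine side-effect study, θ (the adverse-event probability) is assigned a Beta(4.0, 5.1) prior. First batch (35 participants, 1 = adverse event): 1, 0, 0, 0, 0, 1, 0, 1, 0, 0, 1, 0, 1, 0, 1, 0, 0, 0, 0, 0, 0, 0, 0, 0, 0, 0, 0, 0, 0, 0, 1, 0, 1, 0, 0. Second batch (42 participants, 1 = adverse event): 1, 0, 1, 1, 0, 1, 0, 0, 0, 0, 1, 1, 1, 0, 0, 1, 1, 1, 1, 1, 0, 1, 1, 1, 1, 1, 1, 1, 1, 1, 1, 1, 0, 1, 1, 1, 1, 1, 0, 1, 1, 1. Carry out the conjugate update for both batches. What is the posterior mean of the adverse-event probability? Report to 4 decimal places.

The Beta prior is conjugate to a Binomial/Bernoulli likelihood; the update adds successes to α and failures to β.
After batch 1: Beta(4.0+8, 5.1+27) = Beta(12.0, 32.1).
After batch 2: Beta(12.0+31, 32.1+11) = Beta(43.0, 43.1).
Posterior mean = α/(α+β) = 43.0/86.1 = 0.4994.

0.4994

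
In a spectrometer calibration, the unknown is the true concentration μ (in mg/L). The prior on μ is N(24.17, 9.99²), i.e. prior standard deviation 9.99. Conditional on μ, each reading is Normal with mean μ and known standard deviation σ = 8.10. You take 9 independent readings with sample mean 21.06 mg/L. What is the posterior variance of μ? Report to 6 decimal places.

6.793744

For Normal data with known variance σ², a Normal(μ₀, σ₀²) prior on μ is conjugate. Posterior precision = 1/σ₀² + n/σ²; posterior mean is the precision-weighted average of μ₀ and x̄.
σ₀² = 9.99² = 99.8001, σ² = 8.10² = 65.61; σ² + n·σ₀² = 65.61 + 9·99.8001 = 963.8109.
Posterior precision = 1/σ₀² + n/σ² = 1/99.8001 + 9/65.61 = (σ² + n·σ₀²)/(σ₀²σ²) = 963.8109/(99.8001·65.61); posterior variance σₙ² = σ₀²σ²/(σ² + n·σ₀²) = 99.8001·65.61/963.8109 = 6.793744.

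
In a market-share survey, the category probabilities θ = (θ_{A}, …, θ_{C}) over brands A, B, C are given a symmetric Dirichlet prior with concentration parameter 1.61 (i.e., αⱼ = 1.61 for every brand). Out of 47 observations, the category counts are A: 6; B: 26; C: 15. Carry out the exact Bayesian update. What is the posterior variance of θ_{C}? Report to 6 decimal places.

0.004122

The Dirichlet prior is conjugate to the Multinomial likelihood: each posterior αⱼ = prior αⱼ + observed count nⱼ.
Posterior concentration: (7.61, 27.61, 16.61), total = 51.83.
Var[θ_j] = α_j(Σα−α_j)/((Σα)²(Σα+1)) = 16.61·35.22/(51.83²·52.83) = 0.004122.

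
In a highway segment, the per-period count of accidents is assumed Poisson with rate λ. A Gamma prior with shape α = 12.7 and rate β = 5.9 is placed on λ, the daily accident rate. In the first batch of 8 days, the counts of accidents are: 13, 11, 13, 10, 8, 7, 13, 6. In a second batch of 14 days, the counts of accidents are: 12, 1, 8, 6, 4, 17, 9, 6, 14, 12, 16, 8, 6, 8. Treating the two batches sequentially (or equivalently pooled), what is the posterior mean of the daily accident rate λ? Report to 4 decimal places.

With a Gamma(shape α, rate β) prior, the Poisson likelihood is conjugate: the posterior is Gamma(α + ΣXᵢ, β + n).
Batch 1: sum of counts S = 81 over n = 8 days.
After batch 1: Gamma(α+S, β+n) = Gamma(12.7+81, 5.9+8) = Gamma(93.7, 13.9).
Batch 2: sum of counts S = 127 over n = 14 days.
After batch 2: Gamma(α+S, β+n) = Gamma(93.7+127, 13.9+14) = Gamma(220.7, 27.9).
Posterior mean = α/β = 220.7/27.9 = 7.9104.

7.9104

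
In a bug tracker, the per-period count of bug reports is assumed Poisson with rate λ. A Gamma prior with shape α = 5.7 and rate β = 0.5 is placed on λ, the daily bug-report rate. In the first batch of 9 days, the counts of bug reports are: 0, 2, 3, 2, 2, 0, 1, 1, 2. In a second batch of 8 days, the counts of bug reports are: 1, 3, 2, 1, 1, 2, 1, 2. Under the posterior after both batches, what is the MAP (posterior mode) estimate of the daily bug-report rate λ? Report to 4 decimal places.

1.7543

With a Gamma(shape α, rate β) prior, the Poisson likelihood is conjugate: the posterior is Gamma(α + ΣXᵢ, β + n).
Batch 1: sum of counts S = 13 over n = 9 days.
After batch 1: Gamma(α+S, β+n) = Gamma(5.7+13, 0.5+9) = Gamma(18.7, 9.5).
Batch 2: sum of counts S = 13 over n = 8 days.
After batch 2: Gamma(α+S, β+n) = Gamma(18.7+13, 9.5+8) = Gamma(31.7, 17.5).
Mode of Gamma(α,β) for α≥1 is (α−1)/β = 30.7/17.5 = 1.7543.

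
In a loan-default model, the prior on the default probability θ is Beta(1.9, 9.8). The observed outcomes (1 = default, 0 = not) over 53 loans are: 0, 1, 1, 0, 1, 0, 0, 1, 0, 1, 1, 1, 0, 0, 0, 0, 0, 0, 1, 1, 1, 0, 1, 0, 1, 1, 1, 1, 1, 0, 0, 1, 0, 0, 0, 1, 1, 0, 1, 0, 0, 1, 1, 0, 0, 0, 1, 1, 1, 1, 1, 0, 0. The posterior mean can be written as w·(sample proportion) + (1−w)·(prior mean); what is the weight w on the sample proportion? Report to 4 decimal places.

The Beta prior is conjugate to a Binomial/Bernoulli likelihood; the update adds successes to α and failures to β.
Posterior mean = (α₀+k)/(α₀+β₀+n) = [n/(α₀+β₀+n)]·(k/n) + [(α₀+β₀)/(α₀+β₀+n)]·α₀/(α₀+β₀), so only n and the prior enter the weight.
The weight on the data is w = n/(α₀+β₀+n) = 53/(1.9+9.8+53) = 53/64.7 = 0.8192.

0.8192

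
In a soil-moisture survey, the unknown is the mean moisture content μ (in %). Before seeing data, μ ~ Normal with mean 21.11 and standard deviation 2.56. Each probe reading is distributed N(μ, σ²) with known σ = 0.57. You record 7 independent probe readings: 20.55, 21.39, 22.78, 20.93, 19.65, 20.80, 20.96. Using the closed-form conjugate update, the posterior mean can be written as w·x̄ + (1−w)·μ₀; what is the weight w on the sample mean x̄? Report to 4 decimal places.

0.9930

For Normal data with known variance σ², a Normal(μ₀, σ₀²) prior on μ is conjugate. Posterior precision = 1/σ₀² + n/σ²; posterior mean is the precision-weighted average of μ₀ and x̄.
σ₀² = 2.56² = 6.5536, σ² = 0.57² = 0.3249. Prior precision 1/σ₀² = 1/6.5536; data precision n/σ² = 7/0.3249.
w = (n/σ²)/(1/σ₀² + n/σ²) = n·σ₀²/(σ² + n·σ₀²) = 7·6.5536/(0.3249 + 7·6.5536) = 45.8752/46.2001 = 0.9930.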